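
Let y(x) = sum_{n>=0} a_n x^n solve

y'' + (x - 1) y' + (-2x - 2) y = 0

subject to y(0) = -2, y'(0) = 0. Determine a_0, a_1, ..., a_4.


Ansatz: y(x) = sum_{n>=0} a_n x^n, so y'(x) = sum_{n>=1} n a_n x^(n-1) and y''(x) = sum_{n>=2} n(n-1) a_n x^(n-2).
Substitute into P(x) y'' + Q(x) y' + R(x) y = 0 with P(x) = 1, Q(x) = x - 1, R(x) = -2x - 2, and match powers of x.
Initial conditions: a_0 = -2, a_1 = 0.
Setting the coefficient of each power of x to zero and solving order by order (substituting the coefficients already found):
  x^0: 2 a_2 - a_1 - 2 a_0 = 0  ->  2 a_2 = a_1 + 2 a_0 = -4  ->  a_2 = -2
  x^1: 6 a_3 - 2 a_2 - a_1 - 2 a_0 = 0  ->  6 a_3 = 2 a_2 + a_1 + 2 a_0 = -8  ->  a_3 = -4/3
  x^2: 12 a_4 - 3 a_3 - 2 a_1 = 0  ->  12 a_4 = 3 a_3 + 2 a_1 = -4  ->  a_4 = -1/3
Truncated series: y(x) = -2 - 2 x^2 - (4/3) x^3 - (1/3) x^4 + O(x^5).

a_0 = -2; a_1 = 0; a_2 = -2; a_3 = -4/3; a_4 = -1/3


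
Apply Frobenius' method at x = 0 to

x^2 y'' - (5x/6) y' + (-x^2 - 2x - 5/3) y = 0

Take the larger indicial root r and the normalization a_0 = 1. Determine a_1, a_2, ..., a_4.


Write in Frobenius form y'' + (p(x)/x) y' + (q(x)/x^2) y = 0:
  p(x) = -5/6,  q(x) = -x^2 - 2x - 5/3.
Indicial equation: r(r-1) + (-5/6) r + (-5/3) = 0 -> roots r_1 = 5/2, r_2 = -2/3.
Take r = r_1 = 5/2. Let y(x) = x^r sum_{n>=0} a_n x^n with a_0 = 1.
Substitute y = x^r sum a_n x^n and match x^{r+n}. The recurrence is
  D(n) a_n - 2 a_{n-1} - 1 a_{n-2} = 0,  where D(n) = (r+n)(r+n-1) + (-5/6)(r+n) + (-5/3).
  a_n = [2 a_{n-1} + 1 a_{n-2}] / D(n).
Since the indicial polynomial factors as (r - r_1)(r - r_2), D(n) = (r_1 + n - r_1)(r_1 + n - r_2) = n(n + 19/6).
Evaluating step by step (a_0 = 1):
  n = 1: D(1) = 1(1 + 19/6) = 25/6; numerator = 2(1) = 2; a_1 = (2)/(25/6) = 12/25
  n = 2: D(2) = 2(2 + 19/6) = 31/3; numerator = 2(12/25) + 1(1) = 49/25; a_2 = (49/25)/(31/3) = 147/775
  n = 3: D(3) = 3(3 + 19/6) = 37/2; numerator = 2(147/775) + 1(12/25) = 666/775; a_3 = (666/775)/(37/2) = 36/775
  n = 4: D(4) = 4(4 + 19/6) = 86/3; numerator = 2(36/775) + 1(147/775) = 219/775; a_4 = (219/775)/(86/3) = 657/66650

r = 5/2; a_0 = 1; a_1 = 12/25; a_2 = 147/775; a_3 = 36/775; a_4 = 657/66650


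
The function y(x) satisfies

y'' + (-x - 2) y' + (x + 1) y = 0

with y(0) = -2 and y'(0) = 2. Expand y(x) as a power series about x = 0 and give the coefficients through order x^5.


Ansatz: y(x) = sum_{n>=0} a_n x^n, so y'(x) = sum_{n>=1} n a_n x^(n-1) and y''(x) = sum_{n>=2} n(n-1) a_n x^(n-2).
Substitute into P(x) y'' + Q(x) y' + R(x) y = 0 with P(x) = 1, Q(x) = -x - 2, R(x) = x + 1, and match powers of x.
Initial conditions: a_0 = -2, a_1 = 2.
Setting the coefficient of each power of x to zero and solving order by order (substituting the coefficients already found):
  x^0: 2 a_2 - 2 a_1 + a_0 = 0  ->  2 a_2 = 2 a_1 - a_0 = 6  ->  a_2 = 3
  x^1: 6 a_3 - 4 a_2 + a_0 = 0  ->  6 a_3 = 4 a_2 - a_0 = 14  ->  a_3 = 7/3
  x^2: 12 a_4 - 6 a_3 - a_2 + a_1 = 0  ->  12 a_4 = 6 a_3 + a_2 - a_1 = 15  ->  a_4 = 5/4
  x^3: 20 a_5 - 8 a_4 - 2 a_3 + a_2 = 0  ->  20 a_5 = 8 a_4 + 2 a_3 - a_2 = 35/3  ->  a_5 = 7/12
Truncated series: y(x) = -2 + 2 x + 3 x^2 + (7/3) x^3 + (5/4) x^4 + (7/12) x^5 + O(x^6).

a_0 = -2; a_1 = 2; a_2 = 3; a_3 = 7/3; a_4 = 5/4; a_5 = 7/12


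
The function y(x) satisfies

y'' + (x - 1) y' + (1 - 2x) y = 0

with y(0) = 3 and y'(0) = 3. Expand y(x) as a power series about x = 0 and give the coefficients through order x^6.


Ansatz: y(x) = sum_{n>=0} a_n x^n, so y'(x) = sum_{n>=1} n a_n x^(n-1) and y''(x) = sum_{n>=2} n(n-1) a_n x^(n-2).
Substitute into P(x) y'' + Q(x) y' + R(x) y = 0 with P(x) = 1, Q(x) = x - 1, R(x) = 1 - 2x, and match powers of x.
Initial conditions: a_0 = 3, a_1 = 3.
Setting the coefficient of each power of x to zero and solving order by order (substituting the coefficients already found):
  x^0: 2 a_2 - a_1 + a_0 = 0  ->  2 a_2 = a_1 - a_0 = 0  ->  a_2 = 0
  x^1: 6 a_3 - 2 a_2 + 2 a_1 - 2 a_0 = 0  ->  6 a_3 = 2 a_2 - 2 a_1 + 2 a_0 = 0  ->  a_3 = 0
  x^2: 12 a_4 - 3 a_3 + 3 a_2 - 2 a_1 = 0  ->  12 a_4 = 3 a_3 - 3 a_2 + 2 a_1 = 6  ->  a_4 = 1/2
  x^3: 20 a_5 - 4 a_4 + 4 a_3 - 2 a_2 = 0  ->  20 a_5 = 4 a_4 - 4 a_3 + 2 a_2 = 2  ->  a_5 = 1/10
  x^4: 30 a_6 - 5 a_5 + 5 a_4 - 2 a_3 = 0  ->  30 a_6 = 5 a_5 - 5 a_4 + 2 a_3 = -2  ->  a_6 = -1/15
Truncated series: y(x) = 3 + 3 x + (1/2) x^4 + (1/10) x^5 - (1/15) x^6 + O(x^7).

a_0 = 3; a_1 = 3; a_2 = 0; a_3 = 0; a_4 = 1/2; a_5 = 1/10; a_6 = -1/15


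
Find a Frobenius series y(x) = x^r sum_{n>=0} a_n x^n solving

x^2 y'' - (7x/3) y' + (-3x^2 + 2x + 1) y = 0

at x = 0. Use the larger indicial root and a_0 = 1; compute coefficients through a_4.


Write in Frobenius form y'' + (p(x)/x) y' + (q(x)/x^2) y = 0:
  p(x) = -7/3,  q(x) = -3x^2 + 2x + 1.
Indicial equation: r(r-1) + (-7/3) r + (1) = 0 -> roots r_1 = 3, r_2 = 1/3.
Take r = r_1 = 3. Let y(x) = x^r sum_{n>=0} a_n x^n with a_0 = 1.
Substitute y = x^r sum a_n x^n and match x^{r+n}. The recurrence is
  D(n) a_n + 2 a_{n-1} - 3 a_{n-2} = 0,  where D(n) = (r+n)(r+n-1) + (-7/3)(r+n) + (1).
  a_n = [-2 a_{n-1} + 3 a_{n-2}] / D(n).
Since the indicial polynomial factors as (r - r_1)(r - r_2), D(n) = (r_1 + n - r_1)(r_1 + n - r_2) = n(n + 8/3).
Evaluating step by step (a_0 = 1):
  n = 1: D(1) = 1(1 + 8/3) = 11/3; numerator = -2(1) = -2; a_1 = (-2)/(11/3) = -6/11
  n = 2: D(2) = 2(2 + 8/3) = 28/3; numerator = -2(-6/11) + 3(1) = 45/11; a_2 = (45/11)/(28/3) = 135/308
  n = 3: D(3) = 3(3 + 8/3) = 17; numerator = -2(135/308) + 3(-6/11) = -387/154; a_3 = (-387/154)/(17) = -387/2618
  n = 4: D(4) = 4(4 + 8/3) = 80/3; numerator = -2(-387/2618) + 3(135/308) = 8433/5236; a_4 = (8433/5236)/(80/3) = 25299/418880

r = 3; a_0 = 1; a_1 = -6/11; a_2 = 135/308; a_3 = -387/2618; a_4 = 25299/418880


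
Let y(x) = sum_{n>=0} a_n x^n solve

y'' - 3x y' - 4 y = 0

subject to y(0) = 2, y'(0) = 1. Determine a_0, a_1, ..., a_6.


Ansatz: y(x) = sum_{n>=0} a_n x^n, so y'(x) = sum_{n>=1} n a_n x^(n-1) and y''(x) = sum_{n>=2} n(n-1) a_n x^(n-2).
Substitute into P(x) y'' + Q(x) y' + R(x) y = 0 with P(x) = 1, Q(x) = -3x, R(x) = -4, and match powers of x.
Initial conditions: a_0 = 2, a_1 = 1.
Setting the coefficient of each power of x to zero and solving order by order (substituting the coefficients already found):
  x^0: 2 a_2 - 4 a_0 = 0  ->  2 a_2 = 4 a_0 = 8  ->  a_2 = 4
  x^1: 6 a_3 - 7 a_1 = 0  ->  6 a_3 = 7 a_1 = 7  ->  a_3 = 7/6
  x^2: 12 a_4 - 10 a_2 = 0  ->  12 a_4 = 10 a_2 = 40  ->  a_4 = 10/3
  x^3: 20 a_5 - 13 a_3 = 0  ->  20 a_5 = 13 a_3 = 91/6  ->  a_5 = 91/120
  x^4: 30 a_6 - 16 a_4 = 0  ->  30 a_6 = 16 a_4 = 160/3  ->  a_6 = 16/9
Truncated series: y(x) = 2 + x + 4 x^2 + (7/6) x^3 + (10/3) x^4 + (91/120) x^5 + (16/9) x^6 + O(x^7).

a_0 = 2; a_1 = 1; a_2 = 4; a_3 = 7/6; a_4 = 10/3; a_5 = 91/120; a_6 = 16/9


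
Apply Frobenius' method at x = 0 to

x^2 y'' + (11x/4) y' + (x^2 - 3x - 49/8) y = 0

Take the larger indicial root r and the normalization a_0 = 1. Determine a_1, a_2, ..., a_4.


Write in Frobenius form y'' + (p(x)/x) y' + (q(x)/x^2) y = 0:
  p(x) = 11/4,  q(x) = x^2 - 3x - 49/8.
Indicial equation: r(r-1) + (11/4) r + (-49/8) = 0 -> roots r_1 = 7/4, r_2 = -7/2.
Take r = r_1 = 7/4. Let y(x) = x^r sum_{n>=0} a_n x^n with a_0 = 1.
Substitute y = x^r sum a_n x^n and match x^{r+n}. The recurrence is
  D(n) a_n - 3 a_{n-1} + 1 a_{n-2} = 0,  where D(n) = (r+n)(r+n-1) + (11/4)(r+n) + (-49/8).
  a_n = [3 a_{n-1} - 1 a_{n-2}] / D(n).
Since the indicial polynomial factors as (r - r_1)(r - r_2), D(n) = (r_1 + n - r_1)(r_1 + n - r_2) = n(n + 21/4).
Evaluating step by step (a_0 = 1):
  n = 1: D(1) = 1(1 + 21/4) = 25/4; numerator = 3(1) = 3; a_1 = (3)/(25/4) = 12/25
  n = 2: D(2) = 2(2 + 21/4) = 29/2; numerator = 3(12/25) - 1(1) = 11/25; a_2 = (11/25)/(29/2) = 22/725
  n = 3: D(3) = 3(3 + 21/4) = 99/4; numerator = 3(22/725) - 1(12/25) = -282/725; a_3 = (-282/725)/(99/4) = -376/23925
  n = 4: D(4) = 4(4 + 21/4) = 37; numerator = 3(-376/23925) - 1(22/725) = -618/7975; a_4 = (-618/7975)/(37) = -618/295075

r = 7/4; a_0 = 1; a_1 = 12/25; a_2 = 22/725; a_3 = -376/23925; a_4 = -618/295075


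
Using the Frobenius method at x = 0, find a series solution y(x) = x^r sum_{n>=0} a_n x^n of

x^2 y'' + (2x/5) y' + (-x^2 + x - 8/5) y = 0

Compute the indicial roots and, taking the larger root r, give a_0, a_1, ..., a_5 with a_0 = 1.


Write in Frobenius form y'' + (p(x)/x) y' + (q(x)/x^2) y = 0:
  p(x) = 2/5,  q(x) = -x^2 + x - 8/5.
Indicial equation: r(r-1) + (2/5) r + (-8/5) = 0 -> roots r_1 = 8/5, r_2 = -1.
Take r = r_1 = 8/5. Let y(x) = x^r sum_{n>=0} a_n x^n with a_0 = 1.
Substitute y = x^r sum a_n x^n and match x^{r+n}. The recurrence is
  D(n) a_n + 1 a_{n-1} - 1 a_{n-2} = 0,  where D(n) = (r+n)(r+n-1) + (2/5)(r+n) + (-8/5).
  a_n = [-1 a_{n-1} + 1 a_{n-2}] / D(n).
Since the indicial polynomial factors as (r - r_1)(r - r_2), D(n) = (r_1 + n - r_1)(r_1 + n - r_2) = n(n + 13/5).
Evaluating step by step (a_0 = 1):
  n = 1: D(1) = 1(1 + 13/5) = 18/5; numerator = -1(1) = -1; a_1 = (-1)/(18/5) = -5/18
  n = 2: D(2) = 2(2 + 13/5) = 46/5; numerator = -1(-5/18) + 1(1) = 23/18; a_2 = (23/18)/(46/5) = 5/36
  n = 3: D(3) = 3(3 + 13/5) = 84/5; numerator = -1(5/36) + 1(-5/18) = -5/12; a_3 = (-5/12)/(84/5) = -25/1008
  n = 4: D(4) = 4(4 + 13/5) = 132/5; numerator = -1(-25/1008) + 1(5/36) = 55/336; a_4 = (55/336)/(132/5) = 25/4032
  n = 5: D(5) = 5(5 + 13/5) = 38; numerator = -1(25/4032) + 1(-25/1008) = -125/4032; a_5 = (-125/4032)/(38) = -125/153216

r = 8/5; a_0 = 1; a_1 = -5/18; a_2 = 5/36; a_3 = -25/1008; a_4 = 25/4032; a_5 = -125/153216


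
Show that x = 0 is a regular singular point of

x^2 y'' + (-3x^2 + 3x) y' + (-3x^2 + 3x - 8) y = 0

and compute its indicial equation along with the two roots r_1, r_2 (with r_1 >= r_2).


Divide by x^2 to reach normal form y'' + P_1(x) y' + P_2(x) y = 0 with P_1(x) = -3 + 3/x and P_2(x) = -3 + 3/x - 8/x^2.
x = 0 is a singular point because the y'-coefficient -3 + 3/x has a pole at x = 0 and the y-coefficient -3 + 3/x - 8/x^2 has a pole at x = 0.
It is a regular singular point because x P_1(x) = p(x) = 3 - 3x and x^2 P_2(x) = q(x) = -3x^2 + 3x - 8 are polynomials, hence analytic at x = 0.
p(0) = 3,  q(0) = -8.
Indicial equation: r(r-1) + p(0) r + q(0) = 0, i.e. r^2 + (p(0) - 1) r + q(0) = 0, i.e. r^2 + 2 r - 8 = 0.
Discriminant: (2)^2 - 4(-8) = 36, so r = (-2 ± 6)/2.
Solving: r_1 = 2, r_2 = -4.

indicial: r^2 + 2 r - 8 = 0; roots r_1 = 2, r_2 = -4


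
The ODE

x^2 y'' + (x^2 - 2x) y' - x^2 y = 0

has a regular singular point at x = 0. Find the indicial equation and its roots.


Divide by x^2 to reach normal form y'' + P_1(x) y' + P_2(x) y = 0 with P_1(x) = 1 - 2/x and P_2(x) = -1.
x = 0 is a singular point because the y'-coefficient 1 - 2/x has a pole at x = 0.
It is a regular singular point because x P_1(x) = p(x) = x - 2 and x^2 P_2(x) = q(x) = -x^2 are polynomials, hence analytic at x = 0.
p(0) = -2,  q(0) = 0.
Indicial equation: r(r-1) + p(0) r + q(0) = 0, i.e. r^2 + (p(0) - 1) r + q(0) = 0, i.e. r^2 - 3 r = 0.
Discriminant: (-3)^2 - 4(0) = 9, so r = (3 ± 3)/2.
Solving: r_1 = 3, r_2 = 0.

indicial: r^2 - 3 r = 0; roots r_1 = 3, r_2 = 0


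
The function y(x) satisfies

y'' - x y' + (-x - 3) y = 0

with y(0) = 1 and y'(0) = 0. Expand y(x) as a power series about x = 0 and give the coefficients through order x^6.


Ansatz: y(x) = sum_{n>=0} a_n x^n, so y'(x) = sum_{n>=1} n a_n x^(n-1) and y''(x) = sum_{n>=2} n(n-1) a_n x^(n-2).
Substitute into P(x) y'' + Q(x) y' + R(x) y = 0 with P(x) = 1, Q(x) = -x, R(x) = -x - 3, and match powers of x.
Initial conditions: a_0 = 1, a_1 = 0.
Setting the coefficient of each power of x to zero and solving order by order (substituting the coefficients already found):
  x^0: 2 a_2 - 3 a_0 = 0  ->  2 a_2 = 3 a_0 = 3  ->  a_2 = 3/2
  x^1: 6 a_3 - 4 a_1 - a_0 = 0  ->  6 a_3 = 4 a_1 + a_0 = 1  ->  a_3 = 1/6
  x^2: 12 a_4 - 5 a_2 - a_1 = 0  ->  12 a_4 = 5 a_2 + a_1 = 15/2  ->  a_4 = 5/8
  x^3: 20 a_5 - 6 a_3 - a_2 = 0  ->  20 a_5 = 6 a_3 + a_2 = 5/2  ->  a_5 = 1/8
  x^4: 30 a_6 - 7 a_4 - a_3 = 0  ->  30 a_6 = 7 a_4 + a_3 = 109/24  ->  a_6 = 109/720
Truncated series: y(x) = 1 + (3/2) x^2 + (1/6) x^3 + (5/8) x^4 + (1/8) x^5 + (109/720) x^6 + O(x^7).

a_0 = 1; a_1 = 0; a_2 = 3/2; a_3 = 1/6; a_4 = 5/8; a_5 = 1/8; a_6 = 109/720


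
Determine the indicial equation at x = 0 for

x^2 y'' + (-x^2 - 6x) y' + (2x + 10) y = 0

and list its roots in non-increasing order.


Divide by x^2 to reach normal form y'' + P_1(x) y' + P_2(x) y = 0 with P_1(x) = -1 - 6/x and P_2(x) = 2/x + 10/x^2.
x = 0 is a singular point because the y'-coefficient -1 - 6/x has a pole at x = 0 and the y-coefficient 2/x + 10/x^2 has a pole at x = 0.
It is a regular singular point because x P_1(x) = p(x) = -x - 6 and x^2 P_2(x) = q(x) = 2x + 10 are polynomials, hence analytic at x = 0.
p(0) = -6,  q(0) = 10.
Indicial equation: r(r-1) + p(0) r + q(0) = 0, i.e. r^2 + (p(0) - 1) r + q(0) = 0, i.e. r^2 - 7 r + 10 = 0.
Discriminant: (-7)^2 - 4(10) = 9, so r = (7 ± 3)/2.
Solving: r_1 = 5, r_2 = 2.

indicial: r^2 - 7 r + 10 = 0; roots r_1 = 5, r_2 = 2


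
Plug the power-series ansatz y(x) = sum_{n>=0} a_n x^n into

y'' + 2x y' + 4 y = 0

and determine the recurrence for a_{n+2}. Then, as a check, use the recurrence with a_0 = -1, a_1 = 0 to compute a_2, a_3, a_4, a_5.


Substitute y = sum_n a_n x^n.
y''(x) has coefficient (n+2)(n+1) a_{n+2} at x^n;
2 x y'(x) has coefficient 2 n a_n at x^n (shift);
4 y(x) has coefficient 4 a_n at x^n.
Matching x^n: (n+2)(n+1) a_{n+2} + (2n + 4) a_n = 0.
Thus a_{n+2} = (-2n - 4) / ((n+1)(n+2)) * a_n.

Check with a_0 = -1, a_1 = 0 (apply the recurrence for n = 0, 1, 2, 3): a_0 = -1, a_1 = 0, a_2 = 2, a_3 = 0, a_4 = -4/3, a_5 = 0.

a_(n+2) = (-2n - 4) / ((n+1)(n+2)) * a_n; check: a_0 = -1, a_1 = 0, a_2 = 2, a_3 = 0, a_4 = -4/3, a_5 = 0


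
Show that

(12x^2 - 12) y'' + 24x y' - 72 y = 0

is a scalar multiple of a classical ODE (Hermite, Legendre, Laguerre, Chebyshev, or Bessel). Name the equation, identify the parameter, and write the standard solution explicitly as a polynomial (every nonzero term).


All three coefficients share the factor -12; dividing through by -12 gives  (1 - x^2) y'' - 2x y' + 6 y = 0.
This matches the Legendre equation (1 - x^2) y'' - 2x y' + n(n+1) y = 0 (note the -2x y' term) with n(n+1) = 6, so n = 2; the polynomial solution is P_2(x).
With y = sum_k a_k x^k, matching x^k gives (k+2)(k+1) a_{k+2} = [k(k+1) - n(n+1)] a_k = (k - 2)(k + 3) a_k. The right side vanishes at k = 2, so the series with the parity of 2 terminates at degree 2.
Standard normalization (P_n(1) = 1): leading coefficient (2n)!/(2^n (n!)^2) = 24/(4*4) = 3/2, so a_2 = 3/2. Work downward with a_k = (k+1)(k+2) a_{k+2} / ((k - 2)(k + 3)):
  a_0 = (1)(2)(3/2) / ((0 - 2)(0 + 3)) = 3/(-6) = -1/2
Hence P_2(x) = 3 x^2/2 - 1/2.

P_2(x); series = 3 x^2/2 - 1/2


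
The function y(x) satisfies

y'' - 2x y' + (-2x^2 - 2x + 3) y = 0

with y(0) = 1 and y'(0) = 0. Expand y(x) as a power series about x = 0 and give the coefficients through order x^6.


Ansatz: y(x) = sum_{n>=0} a_n x^n, so y'(x) = sum_{n>=1} n a_n x^(n-1) and y''(x) = sum_{n>=2} n(n-1) a_n x^(n-2).
Substitute into P(x) y'' + Q(x) y' + R(x) y = 0 with P(x) = 1, Q(x) = -2x, R(x) = -2x^2 - 2x + 3, and match powers of x.
Initial conditions: a_0 = 1, a_1 = 0.
Setting the coefficient of each power of x to zero and solving order by order (substituting the coefficients already found):
  x^0: 2 a_2 + 3 a_0 = 0  ->  2 a_2 = -3 a_0 = -3  ->  a_2 = -3/2
  x^1: 6 a_3 + a_1 - 2 a_0 = 0  ->  6 a_3 = -a_1 + 2 a_0 = 2  ->  a_3 = 1/3
  x^2: 12 a_4 - a_2 - 2 a_1 - 2 a_0 = 0  ->  12 a_4 = a_2 + 2 a_1 + 2 a_0 = 1/2  ->  a_4 = 1/24
  x^3: 20 a_5 - 3 a_3 - 2 a_2 - 2 a_1 = 0  ->  20 a_5 = 3 a_3 + 2 a_2 + 2 a_1 = -2  ->  a_5 = -1/10
  x^4: 30 a_6 - 5 a_4 - 2 a_3 - 2 a_2 = 0  ->  30 a_6 = 5 a_4 + 2 a_3 + 2 a_2 = -17/8  ->  a_6 = -17/240
Truncated series: y(x) = 1 - (3/2) x^2 + (1/3) x^3 + (1/24) x^4 - (1/10) x^5 - (17/240) x^6 + O(x^7).

a_0 = 1; a_1 = 0; a_2 = -3/2; a_3 = 1/3; a_4 = 1/24; a_5 = -1/10; a_6 = -17/240


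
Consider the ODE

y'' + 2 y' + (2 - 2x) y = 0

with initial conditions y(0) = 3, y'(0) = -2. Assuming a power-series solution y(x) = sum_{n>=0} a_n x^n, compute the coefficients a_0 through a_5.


Ansatz: y(x) = sum_{n>=0} a_n x^n, so y'(x) = sum_{n>=1} n a_n x^(n-1) and y''(x) = sum_{n>=2} n(n-1) a_n x^(n-2).
Substitute into P(x) y'' + Q(x) y' + R(x) y = 0 with P(x) = 1, Q(x) = 2, R(x) = 2 - 2x, and match powers of x.
Initial conditions: a_0 = 3, a_1 = -2.
Setting the coefficient of each power of x to zero and solving order by order (substituting the coefficients already found):
  x^0: 2 a_2 + 2 a_1 + 2 a_0 = 0  ->  2 a_2 = -2 a_1 - 2 a_0 = -2  ->  a_2 = -1
  x^1: 6 a_3 + 4 a_2 + 2 a_1 - 2 a_0 = 0  ->  6 a_3 = -4 a_2 - 2 a_1 + 2 a_0 = 14  ->  a_3 = 7/3
  x^2: 12 a_4 + 6 a_3 + 2 a_2 - 2 a_1 = 0  ->  12 a_4 = -6 a_3 - 2 a_2 + 2 a_1 = -16  ->  a_4 = -4/3
  x^3: 20 a_5 + 8 a_4 + 2 a_3 - 2 a_2 = 0  ->  20 a_5 = -8 a_4 - 2 a_3 + 2 a_2 = 4  ->  a_5 = 1/5
Truncated series: y(x) = 3 - 2 x - x^2 + (7/3) x^3 - (4/3) x^4 + (1/5) x^5 + O(x^6).

a_0 = 3; a_1 = -2; a_2 = -1; a_3 = 7/3; a_4 = -4/3; a_5 = 1/5


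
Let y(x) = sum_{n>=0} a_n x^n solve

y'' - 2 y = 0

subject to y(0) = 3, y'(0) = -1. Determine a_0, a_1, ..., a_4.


Ansatz: y(x) = sum_{n>=0} a_n x^n, so y'(x) = sum_{n>=1} n a_n x^(n-1) and y''(x) = sum_{n>=2} n(n-1) a_n x^(n-2).
Substitute into P(x) y'' + Q(x) y' + R(x) y = 0 with P(x) = 1, Q(x) = 0, R(x) = -2, and match powers of x.
Initial conditions: a_0 = 3, a_1 = -1.
Setting the coefficient of each power of x to zero and solving order by order (substituting the coefficients already found):
  x^0: 2 a_2 - 2 a_0 = 0  ->  2 a_2 = 2 a_0 = 6  ->  a_2 = 3
  x^1: 6 a_3 - 2 a_1 = 0  ->  6 a_3 = 2 a_1 = -2  ->  a_3 = -1/3
  x^2: 12 a_4 - 2 a_2 = 0  ->  12 a_4 = 2 a_2 = 6  ->  a_4 = 1/2
Truncated series: y(x) = 3 - x + 3 x^2 - (1/3) x^3 + (1/2) x^4 + O(x^5).

a_0 = 3; a_1 = -1; a_2 = 3; a_3 = -1/3; a_4 = 1/2


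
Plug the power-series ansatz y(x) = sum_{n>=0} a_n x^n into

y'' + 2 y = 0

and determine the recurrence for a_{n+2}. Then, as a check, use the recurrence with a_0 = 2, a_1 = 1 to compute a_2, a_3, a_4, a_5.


Substitute y = sum_n a_n x^n into y'' + (const) y = 0.
y''(x) = sum_{n>=0} (n+2)(n+1) a_{n+2} x^n.
The ODE becomes sum_n [(n+2)(n+1) a_{n+2} + 2 a_n] x^n = 0.
Setting each coefficient to zero gives the recurrence:
  (n+2)(n+1) a_{n+2} + 2 a_n = 0,
  a_{n+2} = -2 / ((n+1)(n+2)) a_n.

Check with a_0 = 2, a_1 = 1 (apply the recurrence for n = 0, 1, 2, 3): a_0 = 2, a_1 = 1, a_2 = -2, a_3 = -1/3, a_4 = 1/3, a_5 = 1/30.

a_{n+2} = -2/((n+1)(n+2)) * a_n; check: a_0 = 2, a_1 = 1, a_2 = -2, a_3 = -1/3, a_4 = 1/3, a_5 = 1/30


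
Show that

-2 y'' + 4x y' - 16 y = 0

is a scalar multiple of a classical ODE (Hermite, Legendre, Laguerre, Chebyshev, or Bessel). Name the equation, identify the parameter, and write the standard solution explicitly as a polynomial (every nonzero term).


All three coefficients share the factor -2; dividing through by -2 gives  y'' - 2x y' + 8 y = 0.
This matches the Hermite equation y'' - 2x y' + 2n y = 0 with 2n = 8, so n = 4; the polynomial solution is H_4(x).
With y = sum_k a_k x^k, matching x^k gives (k+2)(k+1) a_{k+2} = 2(k - n) a_k = 2(k - 4) a_k. The right side vanishes at k = 4, so the series with the parity of 4 terminates at degree 4.
Standard normalization: leading coefficient of H_n is 2^n, so a_4 = 2^4 = 16. Work downward with a_k = (k+1)(k+2) a_{k+2} / (2(k - n)):
  a_2 = (3)(4)(16) / (2(2 - 4)) = 192/(-4) = -48
  a_0 = (1)(2)(-48) / (2(0 - 4)) = -96/(-8) = 12
Hence H_4(x) = 16 x^4 - 48 x^2 + 12.

H_4(x); series = 16 x^4 - 48 x^2 + 12


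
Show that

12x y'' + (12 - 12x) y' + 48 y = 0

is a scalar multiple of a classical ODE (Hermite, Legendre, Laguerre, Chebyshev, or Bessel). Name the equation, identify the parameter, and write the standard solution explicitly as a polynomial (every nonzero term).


All three coefficients share the factor 12; dividing through by 12 gives  x y'' + (1 - x) y' + 4 y = 0.
This matches the Laguerre equation x y'' + (1 - x) y' + n y = 0 with n = 4; the polynomial solution is L_4(x).
With y = sum_k a_k x^k, matching x^k gives (k+1)k a_{k+1} + (k+1) a_{k+1} - k a_k + n a_k = 0, i.e. (k+1)^2 a_{k+1} = (k - n) a_k = (k - 4) a_k. The right side vanishes at k = 4, so the series terminates at degree 4.
Standard normalization L_n(0) = 1 gives a_0 = 1. Work upward with a_{k+1} = (k - 4) a_k / (k+1)^2:
  a_1 = (0 - 4)(1) / 1^2 = -4/1 = -4
  a_2 = (1 - 4)(-4) / 2^2 = 12/4 = 3
  a_3 = (2 - 4)(3) / 3^2 = -6/9 = -2/3
  a_4 = (3 - 4)(-2/3) / 4^2 = (2/3)/16 = 1/24
Hence L_4(x) = x^4/24 - 2 x^3/3 + 3 x^2 - 4 x + 1.

L_4(x); series = x^4/24 - 2 x^3/3 + 3 x^2 - 4 x + 1


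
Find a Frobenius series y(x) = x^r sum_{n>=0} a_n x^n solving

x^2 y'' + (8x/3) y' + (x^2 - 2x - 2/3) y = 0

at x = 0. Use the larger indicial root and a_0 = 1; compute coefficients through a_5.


Write in Frobenius form y'' + (p(x)/x) y' + (q(x)/x^2) y = 0:
  p(x) = 8/3,  q(x) = x^2 - 2x - 2/3.
Indicial equation: r(r-1) + (8/3) r + (-2/3) = 0 -> roots r_1 = 1/3, r_2 = -2.
Take r = r_1 = 1/3. Let y(x) = x^r sum_{n>=0} a_n x^n with a_0 = 1.
Substitute y = x^r sum a_n x^n and match x^{r+n}. The recurrence is
  D(n) a_n - 2 a_{n-1} + 1 a_{n-2} = 0,  where D(n) = (r+n)(r+n-1) + (8/3)(r+n) + (-2/3).
  a_n = [2 a_{n-1} - 1 a_{n-2}] / D(n).
Since the indicial polynomial factors as (r - r_1)(r - r_2), D(n) = (r_1 + n - r_1)(r_1 + n - r_2) = n(n + 7/3).
Evaluating step by step (a_0 = 1):
  n = 1: D(1) = 1(1 + 7/3) = 10/3; numerator = 2(1) = 2; a_1 = (2)/(10/3) = 3/5
  n = 2: D(2) = 2(2 + 7/3) = 26/3; numerator = 2(3/5) - 1(1) = 1/5; a_2 = (1/5)/(26/3) = 3/130
  n = 3: D(3) = 3(3 + 7/3) = 16; numerator = 2(3/130) - 1(3/5) = -36/65; a_3 = (-36/65)/(16) = -9/260
  n = 4: D(4) = 4(4 + 7/3) = 76/3; numerator = 2(-9/260) - 1(3/130) = -6/65; a_4 = (-6/65)/(76/3) = -9/2470
  n = 5: D(5) = 5(5 + 7/3) = 110/3; numerator = 2(-9/2470) - 1(-9/260) = 27/988; a_5 = (27/988)/(110/3) = 81/108680

r = 1/3; a_0 = 1; a_1 = 3/5; a_2 = 3/130; a_3 = -9/260; a_4 = -9/2470; a_5 = 81/108680


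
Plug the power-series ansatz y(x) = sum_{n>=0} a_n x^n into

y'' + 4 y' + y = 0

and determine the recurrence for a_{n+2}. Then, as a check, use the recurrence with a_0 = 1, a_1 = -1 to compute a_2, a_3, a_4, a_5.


Substitute y = sum_n a_n x^n.
y''(x) has coefficient (n+2)(n+1) a_{n+2} at x^n;
4 y'(x) has coefficient 4 (n+1) a_{n+1} at x^n;
y(x) has coefficient 1 a_n at x^n.
Matching x^n: (n+2)(n+1) a_{n+2} + 4 (n+1) a_{n+1} + 1 a_n = 0.
Thus a_{n+2} = [-4 (n+1) a_{n+1} - 1 a_n] / ((n+1)(n+2)).

Check with a_0 = 1, a_1 = -1 (apply the recurrence for n = 0, 1, 2, 3): a_0 = 1, a_1 = -1, a_2 = 3/2, a_3 = -11/6, a_4 = 41/24, a_5 = -51/40.

a_(n+2) = [-4 (n+1) a_(n+1) - 1 a_n] / ((n+1)(n+2)); check: a_0 = 1, a_1 = -1, a_2 = 3/2, a_3 = -11/6, a_4 = 41/24, a_5 = -51/40


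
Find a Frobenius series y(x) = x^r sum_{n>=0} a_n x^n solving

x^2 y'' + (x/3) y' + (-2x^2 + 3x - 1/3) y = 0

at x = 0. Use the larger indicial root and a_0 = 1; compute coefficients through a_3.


Write in Frobenius form y'' + (p(x)/x) y' + (q(x)/x^2) y = 0:
  p(x) = 1/3,  q(x) = -2x^2 + 3x - 1/3.
Indicial equation: r(r-1) + (1/3) r + (-1/3) = 0 -> roots r_1 = 1, r_2 = -1/3.
Take r = r_1 = 1. Let y(x) = x^r sum_{n>=0} a_n x^n with a_0 = 1.
Substitute y = x^r sum a_n x^n and match x^{r+n}. The recurrence is
  D(n) a_n + 3 a_{n-1} - 2 a_{n-2} = 0,  where D(n) = (r+n)(r+n-1) + (1/3)(r+n) + (-1/3).
  a_n = [-3 a_{n-1} + 2 a_{n-2}] / D(n).
Since the indicial polynomial factors as (r - r_1)(r - r_2), D(n) = (r_1 + n - r_1)(r_1 + n - r_2) = n(n + 4/3).
Evaluating step by step (a_0 = 1):
  n = 1: D(1) = 1(1 + 4/3) = 7/3; numerator = -3(1) = -3; a_1 = (-3)/(7/3) = -9/7
  n = 2: D(2) = 2(2 + 4/3) = 20/3; numerator = -3(-9/7) + 2(1) = 41/7; a_2 = (41/7)/(20/3) = 123/140
  n = 3: D(3) = 3(3 + 4/3) = 13; numerator = -3(123/140) + 2(-9/7) = -729/140; a_3 = (-729/140)/(13) = -729/1820

r = 1; a_0 = 1; a_1 = -9/7; a_2 = 123/140; a_3 = -729/1820


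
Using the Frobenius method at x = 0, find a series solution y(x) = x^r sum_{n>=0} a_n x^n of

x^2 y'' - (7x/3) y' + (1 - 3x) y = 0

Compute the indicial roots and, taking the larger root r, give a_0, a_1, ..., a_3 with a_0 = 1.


Write in Frobenius form y'' + (p(x)/x) y' + (q(x)/x^2) y = 0:
  p(x) = -7/3,  q(x) = 1 - 3x.
Indicial equation: r(r-1) + (-7/3) r + (1) = 0 -> roots r_1 = 3, r_2 = 1/3.
Take r = r_1 = 3. Let y(x) = x^r sum_{n>=0} a_n x^n with a_0 = 1.
Substitute y = x^r sum a_n x^n and match x^{r+n}. The recurrence is
  D(n) a_n - 3 a_{n-1} = 0,  where D(n) = (r+n)(r+n-1) + (-7/3)(r+n) + (1).
  a_n = 3 / D(n) * a_{n-1}.
Since the indicial polynomial factors as (r - r_1)(r - r_2), D(n) = (r_1 + n - r_1)(r_1 + n - r_2) = n(n + 8/3).
Evaluating step by step (a_0 = 1):
  n = 1: D(1) = 1(1 + 8/3) = 11/3; numerator = 3(1) = 3; a_1 = (3)/(11/3) = 9/11
  n = 2: D(2) = 2(2 + 8/3) = 28/3; numerator = 3(9/11) = 27/11; a_2 = (27/11)/(28/3) = 81/308
  n = 3: D(3) = 3(3 + 8/3) = 17; numerator = 3(81/308) = 243/308; a_3 = (243/308)/(17) = 243/5236

r = 3; a_0 = 1; a_1 = 9/11; a_2 = 81/308; a_3 = 243/5236


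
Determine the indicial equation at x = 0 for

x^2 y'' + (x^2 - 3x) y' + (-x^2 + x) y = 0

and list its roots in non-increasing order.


Divide by x^2 to reach normal form y'' + P_1(x) y' + P_2(x) y = 0 with P_1(x) = 1 - 3/x and P_2(x) = -1 + 1/x.
x = 0 is a singular point because the y'-coefficient 1 - 3/x has a pole at x = 0 and the y-coefficient -1 + 1/x has a pole at x = 0.
It is a regular singular point because x P_1(x) = p(x) = x - 3 and x^2 P_2(x) = q(x) = -x^2 + x are polynomials, hence analytic at x = 0.
p(0) = -3,  q(0) = 0.
Indicial equation: r(r-1) + p(0) r + q(0) = 0, i.e. r^2 + (p(0) - 1) r + q(0) = 0, i.e. r^2 - 4 r = 0.
Discriminant: (-4)^2 - 4(0) = 16, so r = (4 ± 4)/2.
Solving: r_1 = 4, r_2 = 0.

indicial: r^2 - 4 r = 0; roots r_1 = 4, r_2 = 0


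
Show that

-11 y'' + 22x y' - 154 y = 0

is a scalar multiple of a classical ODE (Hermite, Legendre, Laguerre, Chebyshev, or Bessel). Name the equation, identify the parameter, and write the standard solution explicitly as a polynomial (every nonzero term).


All three coefficients share the factor -11; dividing through by -11 gives  y'' - 2x y' + 14 y = 0.
This matches the Hermite equation y'' - 2x y' + 2n y = 0 with 2n = 14, so n = 7; the polynomial solution is H_7(x).
With y = sum_k a_k x^k, matching x^k gives (k+2)(k+1) a_{k+2} = 2(k - n) a_k = 2(k - 7) a_k. The right side vanishes at k = 7, so the series with the parity of 7 terminates at degree 7.
Standard normalization: leading coefficient of H_n is 2^n, so a_7 = 2^7 = 128. Work downward with a_k = (k+1)(k+2) a_{k+2} / (2(k - n)):
  a_5 = (6)(7)(128) / (2(5 - 7)) = 5376/(-4) = -1344
  a_3 = (4)(5)(-1344) / (2(3 - 7)) = -26880/(-8) = 3360
  a_1 = (2)(3)(3360) / (2(1 - 7)) = 20160/(-12) = -1680
Hence H_7(x) = 128 x^7 - 1344 x^5 + 3360 x^3 - 1680 x.

H_7(x); series = 128 x^7 - 1344 x^5 + 3360 x^3 - 1680 x


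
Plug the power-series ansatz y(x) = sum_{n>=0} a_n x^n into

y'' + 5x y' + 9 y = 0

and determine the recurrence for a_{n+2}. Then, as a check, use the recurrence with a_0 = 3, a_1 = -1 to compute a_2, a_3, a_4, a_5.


Substitute y = sum_n a_n x^n.
y''(x) has coefficient (n+2)(n+1) a_{n+2} at x^n;
5 x y'(x) has coefficient 5 n a_n at x^n (shift);
9 y(x) has coefficient 9 a_n at x^n.
Matching x^n: (n+2)(n+1) a_{n+2} + (5n + 9) a_n = 0.
Thus a_{n+2} = (-5n - 9) / ((n+1)(n+2)) * a_n.

Check with a_0 = 3, a_1 = -1 (apply the recurrence for n = 0, 1, 2, 3): a_0 = 3, a_1 = -1, a_2 = -27/2, a_3 = 7/3, a_4 = 171/8, a_5 = -14/5.

a_(n+2) = (-5n - 9) / ((n+1)(n+2)) * a_n; check: a_0 = 3, a_1 = -1, a_2 = -27/2, a_3 = 7/3, a_4 = 171/8, a_5 = -14/5


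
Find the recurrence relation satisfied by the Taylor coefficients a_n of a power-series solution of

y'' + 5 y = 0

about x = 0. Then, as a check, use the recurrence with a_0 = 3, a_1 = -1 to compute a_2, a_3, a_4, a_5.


Substitute y = sum_n a_n x^n into y'' + (const) y = 0.
y''(x) = sum_{n>=0} (n+2)(n+1) a_{n+2} x^n.
The ODE becomes sum_n [(n+2)(n+1) a_{n+2} + 5 a_n] x^n = 0.
Setting each coefficient to zero gives the recurrence:
  (n+2)(n+1) a_{n+2} + 5 a_n = 0,
  a_{n+2} = -5 / ((n+1)(n+2)) a_n.

Check with a_0 = 3, a_1 = -1 (apply the recurrence for n = 0, 1, 2, 3): a_0 = 3, a_1 = -1, a_2 = -15/2, a_3 = 5/6, a_4 = 25/8, a_5 = -5/24.

a_{n+2} = -5/((n+1)(n+2)) * a_n; check: a_0 = 3, a_1 = -1, a_2 = -15/2, a_3 = 5/6, a_4 = 25/8, a_5 = -5/24


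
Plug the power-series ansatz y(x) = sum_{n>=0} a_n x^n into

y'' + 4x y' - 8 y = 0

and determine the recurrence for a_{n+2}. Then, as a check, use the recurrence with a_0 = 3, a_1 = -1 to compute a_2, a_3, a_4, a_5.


Substitute y = sum_n a_n x^n.
y''(x) has coefficient (n+2)(n+1) a_{n+2} at x^n;
4 x y'(x) has coefficient 4 n a_n at x^n (shift);
-8 y(x) has coefficient -8 a_n at x^n.
Matching x^n: (n+2)(n+1) a_{n+2} + (4n - 8) a_n = 0.
Thus a_{n+2} = (-4n + 8) / ((n+1)(n+2)) * a_n.

Check with a_0 = 3, a_1 = -1 (apply the recurrence for n = 0, 1, 2, 3): a_0 = 3, a_1 = -1, a_2 = 12, a_3 = -2/3, a_4 = 0, a_5 = 2/15.

a_(n+2) = (-4n + 8) / ((n+1)(n+2)) * a_n; check: a_0 = 3, a_1 = -1, a_2 = 12, a_3 = -2/3, a_4 = 0, a_5 = 2/15


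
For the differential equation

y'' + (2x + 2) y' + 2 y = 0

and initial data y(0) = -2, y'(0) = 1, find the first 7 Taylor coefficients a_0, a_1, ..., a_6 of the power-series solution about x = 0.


Ansatz: y(x) = sum_{n>=0} a_n x^n, so y'(x) = sum_{n>=1} n a_n x^(n-1) and y''(x) = sum_{n>=2} n(n-1) a_n x^(n-2).
Substitute into P(x) y'' + Q(x) y' + R(x) y = 0 with P(x) = 1, Q(x) = 2x + 2, R(x) = 2, and match powers of x.
Initial conditions: a_0 = -2, a_1 = 1.
Setting the coefficient of each power of x to zero and solving order by order (substituting the coefficients already found):
  x^0: 2 a_2 + 2 a_1 + 2 a_0 = 0  ->  2 a_2 = -2 a_1 - 2 a_0 = 2  ->  a_2 = 1
  x^1: 6 a_3 + 4 a_2 + 4 a_1 = 0  ->  6 a_3 = -4 a_2 - 4 a_1 = -8  ->  a_3 = -4/3
  x^2: 12 a_4 + 6 a_3 + 6 a_2 = 0  ->  12 a_4 = -6 a_3 - 6 a_2 = 2  ->  a_4 = 1/6
  x^3: 20 a_5 + 8 a_4 + 8 a_3 = 0  ->  20 a_5 = -8 a_4 - 8 a_3 = 28/3  ->  a_5 = 7/15
  x^4: 30 a_6 + 10 a_5 + 10 a_4 = 0  ->  30 a_6 = -10 a_5 - 10 a_4 = -19/3  ->  a_6 = -19/90
Truncated series: y(x) = -2 + x + x^2 - (4/3) x^3 + (1/6) x^4 + (7/15) x^5 - (19/90) x^6 + O(x^7).

a_0 = -2; a_1 = 1; a_2 = 1; a_3 = -4/3; a_4 = 1/6; a_5 = 7/15; a_6 = -19/90


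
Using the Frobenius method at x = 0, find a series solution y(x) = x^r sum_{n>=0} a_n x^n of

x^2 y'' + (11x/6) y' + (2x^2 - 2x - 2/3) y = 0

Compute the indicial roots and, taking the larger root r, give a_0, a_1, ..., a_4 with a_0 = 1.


Write in Frobenius form y'' + (p(x)/x) y' + (q(x)/x^2) y = 0:
  p(x) = 11/6,  q(x) = 2x^2 - 2x - 2/3.
Indicial equation: r(r-1) + (11/6) r + (-2/3) = 0 -> roots r_1 = 1/2, r_2 = -4/3.
Take r = r_1 = 1/2. Let y(x) = x^r sum_{n>=0} a_n x^n with a_0 = 1.
Substitute y = x^r sum a_n x^n and match x^{r+n}. The recurrence is
  D(n) a_n - 2 a_{n-1} + 2 a_{n-2} = 0,  where D(n) = (r+n)(r+n-1) + (11/6)(r+n) + (-2/3).
  a_n = [2 a_{n-1} - 2 a_{n-2}] / D(n).
Since the indicial polynomial factors as (r - r_1)(r - r_2), D(n) = (r_1 + n - r_1)(r_1 + n - r_2) = n(n + 11/6).
Evaluating step by step (a_0 = 1):
  n = 1: D(1) = 1(1 + 11/6) = 17/6; numerator = 2(1) = 2; a_1 = (2)/(17/6) = 12/17
  n = 2: D(2) = 2(2 + 11/6) = 23/3; numerator = 2(12/17) - 2(1) = -10/17; a_2 = (-10/17)/(23/3) = -30/391
  n = 3: D(3) = 3(3 + 11/6) = 29/2; numerator = 2(-30/391) - 2(12/17) = -36/23; a_3 = (-36/23)/(29/2) = -72/667
  n = 4: D(4) = 4(4 + 11/6) = 70/3; numerator = 2(-72/667) - 2(-30/391) = -708/11339; a_4 = (-708/11339)/(70/3) = -1062/396865

r = 1/2; a_0 = 1; a_1 = 12/17; a_2 = -30/391; a_3 = -72/667; a_4 = -1062/396865


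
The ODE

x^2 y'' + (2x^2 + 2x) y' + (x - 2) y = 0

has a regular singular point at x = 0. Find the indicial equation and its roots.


Divide by x^2 to reach normal form y'' + P_1(x) y' + P_2(x) y = 0 with P_1(x) = 2 + 2/x and P_2(x) = 1/x - 2/x^2.
x = 0 is a singular point because the y'-coefficient 2 + 2/x has a pole at x = 0 and the y-coefficient 1/x - 2/x^2 has a pole at x = 0.
It is a regular singular point because x P_1(x) = p(x) = 2x + 2 and x^2 P_2(x) = q(x) = x - 2 are polynomials, hence analytic at x = 0.
p(0) = 2,  q(0) = -2.
Indicial equation: r(r-1) + p(0) r + q(0) = 0, i.e. r^2 + (p(0) - 1) r + q(0) = 0, i.e. r^2 + 1 r - 2 = 0.
Discriminant: (1)^2 - 4(-2) = 9, so r = (-1 ± 3)/2.
Solving: r_1 = 1, r_2 = -2.

indicial: r^2 + 1 r - 2 = 0; roots r_1 = 1, r_2 = -2


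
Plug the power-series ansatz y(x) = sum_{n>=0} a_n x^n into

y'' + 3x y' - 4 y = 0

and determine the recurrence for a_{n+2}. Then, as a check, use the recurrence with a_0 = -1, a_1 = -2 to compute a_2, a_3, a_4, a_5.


Substitute y = sum_n a_n x^n.
y''(x) has coefficient (n+2)(n+1) a_{n+2} at x^n;
3 x y'(x) has coefficient 3 n a_n at x^n (shift);
-4 y(x) has coefficient -4 a_n at x^n.
Matching x^n: (n+2)(n+1) a_{n+2} + (3n - 4) a_n = 0.
Thus a_{n+2} = (-3n + 4) / ((n+1)(n+2)) * a_n.

Check with a_0 = -1, a_1 = -2 (apply the recurrence for n = 0, 1, 2, 3): a_0 = -1, a_1 = -2, a_2 = -2, a_3 = -1/3, a_4 = 1/3, a_5 = 1/12.

a_(n+2) = (-3n + 4) / ((n+1)(n+2)) * a_n; check: a_0 = -1, a_1 = -2, a_2 = -2, a_3 = -1/3, a_4 = 1/3, a_5 = 1/12


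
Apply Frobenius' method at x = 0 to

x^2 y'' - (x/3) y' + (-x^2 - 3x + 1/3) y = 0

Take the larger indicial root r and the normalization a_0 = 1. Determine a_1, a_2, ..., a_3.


Write in Frobenius form y'' + (p(x)/x) y' + (q(x)/x^2) y = 0:
  p(x) = -1/3,  q(x) = -x^2 - 3x + 1/3.
Indicial equation: r(r-1) + (-1/3) r + (1/3) = 0 -> roots r_1 = 1, r_2 = 1/3.
Take r = r_1 = 1. Let y(x) = x^r sum_{n>=0} a_n x^n with a_0 = 1.
Substitute y = x^r sum a_n x^n and match x^{r+n}. The recurrence is
  D(n) a_n - 3 a_{n-1} - 1 a_{n-2} = 0,  where D(n) = (r+n)(r+n-1) + (-1/3)(r+n) + (1/3).
  a_n = [3 a_{n-1} + 1 a_{n-2}] / D(n).
Since the indicial polynomial factors as (r - r_1)(r - r_2), D(n) = (r_1 + n - r_1)(r_1 + n - r_2) = n(n + 2/3).
Evaluating step by step (a_0 = 1):
  n = 1: D(1) = 1(1 + 2/3) = 5/3; numerator = 3(1) = 3; a_1 = (3)/(5/3) = 9/5
  n = 2: D(2) = 2(2 + 2/3) = 16/3; numerator = 3(9/5) + 1(1) = 32/5; a_2 = (32/5)/(16/3) = 6/5
  n = 3: D(3) = 3(3 + 2/3) = 11; numerator = 3(6/5) + 1(9/5) = 27/5; a_3 = (27/5)/(11) = 27/55

r = 1; a_0 = 1; a_1 = 9/5; a_2 = 6/5; a_3 = 27/55


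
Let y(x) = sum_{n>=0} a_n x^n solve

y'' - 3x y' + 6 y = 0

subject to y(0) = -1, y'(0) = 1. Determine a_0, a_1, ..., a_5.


Ansatz: y(x) = sum_{n>=0} a_n x^n, so y'(x) = sum_{n>=1} n a_n x^(n-1) and y''(x) = sum_{n>=2} n(n-1) a_n x^(n-2).
Substitute into P(x) y'' + Q(x) y' + R(x) y = 0 with P(x) = 1, Q(x) = -3x, R(x) = 6, and match powers of x.
Initial conditions: a_0 = -1, a_1 = 1.
Setting the coefficient of each power of x to zero and solving order by order (substituting the coefficients already found):
  x^0: 2 a_2 + 6 a_0 = 0  ->  2 a_2 = -6 a_0 = 6  ->  a_2 = 3
  x^1: 6 a_3 + 3 a_1 = 0  ->  6 a_3 = -3 a_1 = -3  ->  a_3 = -1/2
  x^2: 12 a_4 = 0  ->  a_4 = 0
  x^3: 20 a_5 - 3 a_3 = 0  ->  20 a_5 = 3 a_3 = -3/2  ->  a_5 = -3/40
Truncated series: y(x) = -1 + x + 3 x^2 - (1/2) x^3 - (3/40) x^5 + O(x^6).

a_0 = -1; a_1 = 1; a_2 = 3; a_3 = -1/2; a_4 = 0; a_5 = -3/40


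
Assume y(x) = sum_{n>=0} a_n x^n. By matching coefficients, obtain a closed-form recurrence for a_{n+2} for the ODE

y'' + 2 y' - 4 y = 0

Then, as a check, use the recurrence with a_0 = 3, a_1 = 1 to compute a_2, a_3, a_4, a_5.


Substitute y = sum_n a_n x^n.
y''(x) has coefficient (n+2)(n+1) a_{n+2} at x^n;
2 y'(x) has coefficient 2 (n+1) a_{n+1} at x^n;
-4 y(x) has coefficient -4 a_n at x^n.
Matching x^n: (n+2)(n+1) a_{n+2} + 2 (n+1) a_{n+1} - 4 a_n = 0.
Thus a_{n+2} = [-2 (n+1) a_{n+1} + 4 a_n] / ((n+1)(n+2)).

Check with a_0 = 3, a_1 = 1 (apply the recurrence for n = 0, 1, 2, 3): a_0 = 3, a_1 = 1, a_2 = 5, a_3 = -8/3, a_4 = 3, a_5 = -26/15.

a_(n+2) = [-2 (n+1) a_(n+1) + 4 a_n] / ((n+1)(n+2)); check: a_0 = 3, a_1 = 1, a_2 = 5, a_3 = -8/3, a_4 = 3, a_5 = -26/15


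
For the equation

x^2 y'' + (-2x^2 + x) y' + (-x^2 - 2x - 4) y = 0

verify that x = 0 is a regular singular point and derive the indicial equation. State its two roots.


Divide by x^2 to reach normal form y'' + P_1(x) y' + P_2(x) y = 0 with P_1(x) = -2 + 1/x and P_2(x) = -1 - 2/x - 4/x^2.
x = 0 is a singular point because the y'-coefficient -2 + 1/x has a pole at x = 0 and the y-coefficient -1 - 2/x - 4/x^2 has a pole at x = 0.
It is a regular singular point because x P_1(x) = p(x) = 1 - 2x and x^2 P_2(x) = q(x) = -x^2 - 2x - 4 are polynomials, hence analytic at x = 0.
p(0) = 1,  q(0) = -4.
Indicial equation: r(r-1) + p(0) r + q(0) = 0, i.e. r^2 + (p(0) - 1) r + q(0) = 0, i.e. r^2 - 4 = 0.
Discriminant: (0)^2 - 4(-4) = 16, so r = (0 ± 4)/2.
Solving: r_1 = 2, r_2 = -2.

indicial: r^2 - 4 = 0; roots r_1 = 2, r_2 = -2


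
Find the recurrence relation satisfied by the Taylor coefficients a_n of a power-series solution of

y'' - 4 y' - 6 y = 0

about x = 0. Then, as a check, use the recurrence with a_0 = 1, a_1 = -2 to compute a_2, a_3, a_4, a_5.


Substitute y = sum_n a_n x^n.
y''(x) has coefficient (n+2)(n+1) a_{n+2} at x^n;
-4 y'(x) has coefficient -4 (n+1) a_{n+1} at x^n;
-6 y(x) has coefficient -6 a_n at x^n.
Matching x^n: (n+2)(n+1) a_{n+2} - 4 (n+1) a_{n+1} - 6 a_n = 0.
Thus a_{n+2} = [4 (n+1) a_{n+1} + 6 a_n] / ((n+1)(n+2)).

Check with a_0 = 1, a_1 = -2 (apply the recurrence for n = 0, 1, 2, 3): a_0 = 1, a_1 = -2, a_2 = -1, a_3 = -10/3, a_4 = -23/6, a_5 = -61/15.

a_(n+2) = [4 (n+1) a_(n+1) + 6 a_n] / ((n+1)(n+2)); check: a_0 = 1, a_1 = -2, a_2 = -1, a_3 = -10/3, a_4 = -23/6, a_5 = -61/15


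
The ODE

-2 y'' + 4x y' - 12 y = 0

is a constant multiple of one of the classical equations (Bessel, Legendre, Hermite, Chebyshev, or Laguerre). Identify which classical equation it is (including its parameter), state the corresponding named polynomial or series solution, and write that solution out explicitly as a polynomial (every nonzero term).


All three coefficients share the factor -2; dividing through by -2 gives  y'' - 2x y' + 6 y = 0.
This matches the Hermite equation y'' - 2x y' + 2n y = 0 with 2n = 6, so n = 3; the polynomial solution is H_3(x).
With y = sum_k a_k x^k, matching x^k gives (k+2)(k+1) a_{k+2} = 2(k - n) a_k = 2(k - 3) a_k. The right side vanishes at k = 3, so the series with the parity of 3 terminates at degree 3.
Standard normalization: leading coefficient of H_n is 2^n, so a_3 = 2^3 = 8. Work downward with a_k = (k+1)(k+2) a_{k+2} / (2(k - n)):
  a_1 = (2)(3)(8) / (2(1 - 3)) = 48/(-4) = -12
Hence H_3(x) = 8 x^3 - 12 x.

H_3(x); series = 8 x^3 - 12 x


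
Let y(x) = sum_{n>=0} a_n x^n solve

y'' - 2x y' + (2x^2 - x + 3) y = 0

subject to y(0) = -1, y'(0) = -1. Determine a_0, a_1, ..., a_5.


Ansatz: y(x) = sum_{n>=0} a_n x^n, so y'(x) = sum_{n>=1} n a_n x^(n-1) and y''(x) = sum_{n>=2} n(n-1) a_n x^(n-2).
Substitute into P(x) y'' + Q(x) y' + R(x) y = 0 with P(x) = 1, Q(x) = -2x, R(x) = 2x^2 - x + 3, and match powers of x.
Initial conditions: a_0 = -1, a_1 = -1.
Setting the coefficient of each power of x to zero and solving order by order (substituting the coefficients already found):
  x^0: 2 a_2 + 3 a_0 = 0  ->  2 a_2 = -3 a_0 = 3  ->  a_2 = 3/2
  x^1: 6 a_3 + a_1 - a_0 = 0  ->  6 a_3 = -a_1 + a_0 = 0  ->  a_3 = 0
  x^2: 12 a_4 - a_2 - a_1 + 2 a_0 = 0  ->  12 a_4 = a_2 + a_1 - 2 a_0 = 5/2  ->  a_4 = 5/24
  x^3: 20 a_5 - 3 a_3 - a_2 + 2 a_1 = 0  ->  20 a_5 = 3 a_3 + a_2 - 2 a_1 = 7/2  ->  a_5 = 7/40
Truncated series: y(x) = -1 - x + (3/2) x^2 + (5/24) x^4 + (7/40) x^5 + O(x^6).

a_0 = -1; a_1 = -1; a_2 = 3/2; a_3 = 0; a_4 = 5/24; a_5 = 7/40


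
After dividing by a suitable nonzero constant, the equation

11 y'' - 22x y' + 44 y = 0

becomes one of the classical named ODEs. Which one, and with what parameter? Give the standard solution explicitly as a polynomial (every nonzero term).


All three coefficients share the factor 11; dividing through by 11 gives  y'' - 2x y' + 4 y = 0.
This matches the Hermite equation y'' - 2x y' + 2n y = 0 with 2n = 4, so n = 2; the polynomial solution is H_2(x).
With y = sum_k a_k x^k, matching x^k gives (k+2)(k+1) a_{k+2} = 2(k - n) a_k = 2(k - 2) a_k. The right side vanishes at k = 2, so the series with the parity of 2 terminates at degree 2.
Standard normalization: leading coefficient of H_n is 2^n, so a_2 = 2^2 = 4. Work downward with a_k = (k+1)(k+2) a_{k+2} / (2(k - n)):
  a_0 = (1)(2)(4) / (2(0 - 2)) = 8/(-4) = -2
Hence H_2(x) = 4 x^2 - 2.

H_2(x); series = 4 x^2 - 2
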